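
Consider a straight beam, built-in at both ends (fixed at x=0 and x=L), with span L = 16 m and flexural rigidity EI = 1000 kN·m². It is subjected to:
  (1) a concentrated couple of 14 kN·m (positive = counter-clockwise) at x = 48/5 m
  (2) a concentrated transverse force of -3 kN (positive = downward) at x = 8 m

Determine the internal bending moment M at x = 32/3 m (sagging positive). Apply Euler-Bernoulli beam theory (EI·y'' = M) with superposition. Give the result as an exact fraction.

Load 1 — applied couple M₀=14 kN·m at a=48/5 m (b=L-a=32/5):
  M_1 = R_Ax - M_A - M₀  [x>a] with R_A=63/50, M_A=112/25 = (63/50)·(32/3) - (112/25) - 14 = -126/25 kN·m
Load 2 — point force P=-3 kN at a=8 m (b=L-a=8):
  M_2 = Pa²(a+3b)(L-x)/L³ - Pa²b/L²  [x>a] = (-3)·8²·(8+3·8)·(16-(32/3))/16³ - (-3)·8²·8/16² = -2 kN·m
Superposition: M = Σ M_i = -176/25 kN·m ≈ -7.040000 kN·m

M(32/3) = -176/25 kN·m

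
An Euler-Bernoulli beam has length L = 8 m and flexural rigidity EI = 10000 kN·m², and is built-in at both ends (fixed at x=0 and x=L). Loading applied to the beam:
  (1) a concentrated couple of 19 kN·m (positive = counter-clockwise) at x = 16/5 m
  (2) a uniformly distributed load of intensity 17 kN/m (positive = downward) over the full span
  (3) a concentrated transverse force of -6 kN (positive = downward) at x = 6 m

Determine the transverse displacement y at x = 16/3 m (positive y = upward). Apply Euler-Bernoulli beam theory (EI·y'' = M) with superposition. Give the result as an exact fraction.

Load 1 — applied couple M₀=19 kN·m at a=16/5 m (b=L-a=24/5):
  y_1 = (R_Ax³/6 - M_Ax²/2 - M₀(x-a)²/2)/EI  [x>a] with R_A=171/50, M_A=57/25 = ((171/50)·(16/3)³/6 - (57/25)·(16/3)²/2 - 19·((16/3)-(16/5))²/2)/10000 = 152/140625 m
Load 2 — uniform load w=17 kN/m over full span:
  y_2 = -wx²(L-x)²/(24EI) = -17·(16/3)²·(8-(16/3))²/(24·10000) = -2176/151875 m
Load 3 — point force P=-6 kN at a=6 m (b=L-a=2):
  y_3 = -Pb²x²(3aL-(3a+b)x)/(6L³EI)  [x≤a] = -(-6)·2²·(16/3)²·(3·6·8-(3·6+2)·(16/3))/(6·8³·10000) = 14/16875 m
Superposition: y = Σ y_i = -47146/3796875 m ≈ -0.012417 m

y(16/3) = -47146/3796875 m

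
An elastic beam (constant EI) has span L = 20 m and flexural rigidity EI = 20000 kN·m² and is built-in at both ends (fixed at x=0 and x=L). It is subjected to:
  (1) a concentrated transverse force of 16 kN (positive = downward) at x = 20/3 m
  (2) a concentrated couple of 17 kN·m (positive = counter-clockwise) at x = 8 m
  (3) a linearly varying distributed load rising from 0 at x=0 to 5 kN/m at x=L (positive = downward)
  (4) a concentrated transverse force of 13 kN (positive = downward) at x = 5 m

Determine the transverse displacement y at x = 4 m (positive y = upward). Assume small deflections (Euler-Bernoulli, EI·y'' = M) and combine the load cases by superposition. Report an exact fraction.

Load 1 — point force P=16 kN at a=20/3 m (b=L-a=40/3):
  y_1 = -Pb²x²(3aL-(3a+b)x)/(6L³EI)  [x≤a] = -16·(40/3)²·4²·(3·(20/3)·20-(3·(20/3)+(40/3))·4)/(6·20³·20000) = -128/10125 m
Load 2 — applied couple M₀=17 kN·m at a=8 m (b=L-a=12):
  y_2 = (R_Ax³/6 - M_Ax²/2)/EI  [x≤a] with R_A=153/125, M_A=51/25 = ((153/125)·4³/6 - (51/25)·4²/2)/20000 = -51/312500 m
Load 3 — triangular load w₀=5 kN/m (0→w₀ over full span):
  y_3 = -w₀x²(L-x)²(x+2L)/(120LEI) = -5·4²·(20-4)²·(4+2·20)/(120·20·20000) = -176/9375 m
Load 4 — point force P=13 kN at a=5 m (b=L-a=15):
  y_4 = -Pb²x²(3aL-(3a+b)x)/(6L³EI)  [x≤a] = -13·15²·4²·(3·5·20-(3·5+15)·4)/(6·20³·20000) = -351/40000 m
Superposition: y = Σ y_i = -16343171/405000000 m ≈ -0.040354 m

y(4) = -16343171/405000000 m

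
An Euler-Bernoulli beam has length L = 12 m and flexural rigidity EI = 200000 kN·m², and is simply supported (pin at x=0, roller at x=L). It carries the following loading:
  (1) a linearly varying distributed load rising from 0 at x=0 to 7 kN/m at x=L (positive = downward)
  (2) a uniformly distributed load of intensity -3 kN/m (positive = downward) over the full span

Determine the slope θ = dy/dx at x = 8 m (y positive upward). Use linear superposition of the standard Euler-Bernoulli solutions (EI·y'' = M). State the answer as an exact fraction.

Load 1 — triangular load w₀=7 kN/m (0→w₀ over full span):
  θ_1 = -w₀(7L⁴-30L²x²+15x⁴)/(360LEI) = -7·(7·12⁴-30·12²·8²+15·8⁴)/(360·12·200000) = 637/1125000 rad
Load 2 — uniform load w=-3 kN/m over full span:
  θ_2 = -w(L³-6Lx²+4x³)/(24EI) = -(-3)·(12³-6·12·8²+4·8³)/(24·200000) = -13/25000 rad
Superposition: θ = Σ θ_i = 13/281250 rad ≈ 0.000046 rad

θ(8) = 13/281250 rad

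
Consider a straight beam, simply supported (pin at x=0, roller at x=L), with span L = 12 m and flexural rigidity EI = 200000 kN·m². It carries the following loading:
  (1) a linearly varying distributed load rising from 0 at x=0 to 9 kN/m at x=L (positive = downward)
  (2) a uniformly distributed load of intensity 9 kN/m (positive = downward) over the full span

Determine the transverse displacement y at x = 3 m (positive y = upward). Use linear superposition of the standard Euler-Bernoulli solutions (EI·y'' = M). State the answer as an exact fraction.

Load 1 — triangular load w₀=9 kN/m (0→w₀ over full span):
  y_1 = -w₀x(7L⁴-10L²x²+3x⁴)/(360LEI) = -9·3·(7·12⁴-10·12²·3²+3·3⁴)/(360·12·200000) = -26487/6400000 m
Load 2 — uniform load w=9 kN/m over full span:
  y_2 = -wx(L³-2Lx²+x³)/(24EI) = -9·3·(12³-2·12·3²+3³)/(24·200000) = -13851/1600000 m
Superposition: y = Σ y_i = -81891/6400000 m ≈ -0.012795 m

y(3) = -81891/6400000 m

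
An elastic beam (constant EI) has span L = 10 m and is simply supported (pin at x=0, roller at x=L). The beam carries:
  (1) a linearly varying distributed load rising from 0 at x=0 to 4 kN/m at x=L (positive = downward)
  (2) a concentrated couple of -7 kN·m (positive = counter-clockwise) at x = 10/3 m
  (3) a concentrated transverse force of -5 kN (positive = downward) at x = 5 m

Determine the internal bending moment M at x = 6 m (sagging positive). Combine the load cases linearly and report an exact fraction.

M(6) = 92/5 kN·m

Load 1 — triangular load w₀=4 kN/m (0→w₀ over full span):
  M_1 = w₀Lx/6 - w₀x³/(6L) = 4·10·6/6 - 4·6³/(6·10) = 128/5 kN·m
Load 2 — applied couple M₀=-7 kN·m at a=10/3 m (b=L-a=20/3):
  M_2 = M₀x/L - M₀  [x>a] = (-7)·6/10 - (-7) = 14/5 kN·m
Load 3 — point force P=-5 kN at a=5 m (b=L-a=5):
  M_3 = Pa(L-x)/L  [x>a] = (-5)·5·(10-6)/10 = -10 kN·m
Superposition: M = Σ M_i = 92/5 kN·m ≈ 18.400000 kN·m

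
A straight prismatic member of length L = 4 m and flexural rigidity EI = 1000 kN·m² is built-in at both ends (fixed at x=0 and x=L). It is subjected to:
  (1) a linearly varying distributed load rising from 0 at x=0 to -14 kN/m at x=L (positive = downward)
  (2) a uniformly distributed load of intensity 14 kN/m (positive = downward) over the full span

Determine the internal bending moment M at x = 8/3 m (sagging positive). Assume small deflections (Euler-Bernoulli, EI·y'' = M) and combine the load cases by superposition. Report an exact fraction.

Load 1 — triangular load w₀=-14 kN/m (0→w₀ over full span):
  M_1 = 3w₀Lx/20 - w₀L²/30 - w₀x³/(6L) = 3·(-14)·4·(8/3)/20 - (-14)·4²/30 - (-14)·(8/3)³/(6·4) = -1568/405 kN·m
Load 2 — uniform load w=14 kN/m over full span:
  M_2 = wLx/2 - wL²/12 - wx²/2 = 14·4·(8/3)/2 - 14·4²/12 - 14·(8/3)²/2 = 56/9 kN·m
Superposition: M = Σ M_i = 952/405 kN·m ≈ 2.350617 kN·m

M(8/3) = 952/405 kN·m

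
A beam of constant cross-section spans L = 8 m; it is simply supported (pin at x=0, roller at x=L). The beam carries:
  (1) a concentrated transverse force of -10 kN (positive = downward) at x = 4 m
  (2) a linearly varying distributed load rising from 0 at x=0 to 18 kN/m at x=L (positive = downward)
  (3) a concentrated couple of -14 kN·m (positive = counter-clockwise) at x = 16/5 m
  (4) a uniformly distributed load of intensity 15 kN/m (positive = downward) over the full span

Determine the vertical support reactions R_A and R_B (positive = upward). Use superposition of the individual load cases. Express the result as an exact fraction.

Load 1 — point force P=-10 kN at a=4 m (b=L-a=4):
  R_A = Pb/L = (-10)·4/8 = -5 kN
  R_B = Pa/L = (-10)·4/8 = -5 kN
Load 2 — triangular load w₀=18 kN/m (0→w₀ over full span):
  R_A = w₀L/6 = 18·8/6 = 24 kN
  R_B = w₀L/3 = 18·8/3 = 48 kN
Load 3 — applied couple M₀=-14 kN·m at a=16/5 m (b=L-a=24/5):
  R_A = M₀/L = (-14)/8 = -7/4 kN
  R_B = -M₀/L = -(-14)/8 = 7/4 kN
Load 4 — uniform load w=15 kN/m over full span:
  R_A = wL/2 = 15·8/2 = 60 kN
  R_B = wL/2 = 15·8/2 = 60 kN
Superposition: R_A = 309/4 kN, R_B = 419/4 kN

R_A = 309/4 kN, R_B = 419/4 kN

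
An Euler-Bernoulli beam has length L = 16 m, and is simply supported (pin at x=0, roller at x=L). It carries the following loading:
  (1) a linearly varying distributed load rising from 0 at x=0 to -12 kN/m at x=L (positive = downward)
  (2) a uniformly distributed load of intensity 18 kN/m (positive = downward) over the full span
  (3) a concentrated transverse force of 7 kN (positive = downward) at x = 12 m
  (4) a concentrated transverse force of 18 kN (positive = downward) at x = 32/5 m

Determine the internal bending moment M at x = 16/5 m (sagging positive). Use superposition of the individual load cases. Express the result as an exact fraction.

Load 1 — triangular load w₀=-12 kN/m (0→w₀ over full span):
  M_1 = w₀Lx/6 - w₀x³/(6L) = (-12)·16·(16/5)/6 - (-12)·(16/5)³/(6·16) = -12288/125 kN·m
Load 2 — uniform load w=18 kN/m over full span:
  M_2 = wx(L-x)/2 = 18·(16/5)·(16-(16/5))/2 = 9216/25 kN·m
Load 3 — point force P=7 kN at a=12 m (b=L-a=4):
  M_3 = Pbx/L  [x≤a] = 7·4·(16/5)/16 = 28/5 kN·m
Load 4 — point force P=18 kN at a=32/5 m (b=L-a=48/5):
  M_4 = Pbx/L  [x≤a] = 18·(48/5)·(16/5)/16 = 864/25 kN·m
Superposition: M = Σ M_i = 38812/125 kN·m ≈ 310.496000 kN·m

M(16/5) = 38812/125 kN·m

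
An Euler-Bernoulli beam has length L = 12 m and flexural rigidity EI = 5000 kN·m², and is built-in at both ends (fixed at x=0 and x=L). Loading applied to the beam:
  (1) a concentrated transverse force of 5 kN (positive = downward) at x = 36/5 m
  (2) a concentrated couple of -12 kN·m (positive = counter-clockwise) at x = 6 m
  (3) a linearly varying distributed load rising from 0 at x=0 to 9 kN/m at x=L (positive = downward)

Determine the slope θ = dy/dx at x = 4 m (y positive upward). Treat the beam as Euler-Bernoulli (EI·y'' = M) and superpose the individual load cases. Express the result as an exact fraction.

θ(4) = -188/15625 rad

Load 1 — point force P=5 kN at a=36/5 m (b=L-a=24/5):
  θ_1 = -Pb²x(2aL-(3a+b)x)/(2L³EI)  [x≤a] = -5·(24/5)²·4·(2·(36/5)·12-(3·(36/5)+(24/5))·4)/(2·12³·5000) = -28/15625 rad
Load 2 — applied couple M₀=-12 kN·m at a=6 m (b=L-a=6):
  θ_2 = (R_Ax²/2 - M_Ax)/EI  [x≤a] with R_A=-3/2, M_A=-3 = ((-3/2)·4²/2 - (-3)·4)/5000 = 0 rad
Load 3 — triangular load w₀=9 kN/m (0→w₀ over full span):
  θ_3 = -w₀(2x(L-x)(L-2x)(x+2L)+x²(L-x)²)/(120LEI) = -9·(2·4·(12-4)·(12-2·4)·(4+2·12)+4²·(12-4)²)/(120·12·5000) = -32/3125 rad
Superposition: θ = Σ θ_i = -188/15625 rad ≈ -0.012032 rad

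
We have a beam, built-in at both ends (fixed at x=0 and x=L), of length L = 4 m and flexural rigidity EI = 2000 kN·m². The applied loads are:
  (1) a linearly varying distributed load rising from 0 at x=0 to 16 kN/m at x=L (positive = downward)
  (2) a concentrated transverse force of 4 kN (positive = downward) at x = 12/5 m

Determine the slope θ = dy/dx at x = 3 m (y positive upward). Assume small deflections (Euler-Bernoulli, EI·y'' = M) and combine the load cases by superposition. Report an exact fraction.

Load 1 — triangular load w₀=16 kN/m (0→w₀ over full span):
  θ_1 = -w₀(2x(L-x)(L-2x)(x+2L)+x²(L-x)²)/(120LEI) = -16·(2·3·(4-3)·(4-2·3)·(3+2·4)+3²·(4-3)²)/(120·4·2000) = 41/20000 rad
Load 2 — point force P=4 kN at a=12/5 m (b=L-a=8/5):
  θ_2 = Pa²(L-x)(2bL-(3b+a)(L-x))/(2L³EI)  [x>a] = 4·(12/5)²·(4-3)·(2·(8/5)·4-(3·(8/5)+(12/5))·(4-3))/(2·4³·2000) = 63/125000 rad
Superposition: θ = Σ θ_i = 1277/500000 rad ≈ 0.002554 rad

θ(3) = 1277/500000 rad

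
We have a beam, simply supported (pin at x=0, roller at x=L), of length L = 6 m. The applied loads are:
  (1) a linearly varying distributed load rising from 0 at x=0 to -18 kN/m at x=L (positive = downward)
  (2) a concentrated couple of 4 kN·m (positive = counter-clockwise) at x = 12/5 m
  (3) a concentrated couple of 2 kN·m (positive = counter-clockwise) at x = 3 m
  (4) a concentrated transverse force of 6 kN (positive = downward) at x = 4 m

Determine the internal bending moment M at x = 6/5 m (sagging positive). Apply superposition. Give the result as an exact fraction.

Load 1 — triangular load w₀=-18 kN/m (0→w₀ over full span):
  M_1 = w₀Lx/6 - w₀x³/(6L) = (-18)·6·(6/5)/6 - (-18)·(6/5)³/(6·6) = -2592/125 kN·m
Load 2 — applied couple M₀=4 kN·m at a=12/5 m (b=L-a=18/5):
  M_2 = M₀x/L  [x≤a] = 4·(6/5)/6 = 4/5 kN·m
Load 3 — applied couple M₀=2 kN·m at a=3 m (b=L-a=3):
  M_3 = M₀x/L  [x≤a] = 2·(6/5)/6 = 2/5 kN·m
Load 4 — point force P=6 kN at a=4 m (b=L-a=2):
  M_4 = Pbx/L  [x≤a] = 6·2·(6/5)/6 = 12/5 kN·m
Superposition: M = Σ M_i = -2142/125 kN·m ≈ -17.136000 kN·m

M(6/5) = -2142/125 kN·m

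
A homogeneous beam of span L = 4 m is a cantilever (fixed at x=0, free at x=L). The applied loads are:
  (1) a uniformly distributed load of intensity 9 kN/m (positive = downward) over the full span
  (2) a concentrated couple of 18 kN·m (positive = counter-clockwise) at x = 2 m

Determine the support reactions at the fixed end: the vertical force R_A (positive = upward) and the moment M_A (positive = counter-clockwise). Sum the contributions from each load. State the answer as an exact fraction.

Load 1 — uniform load w=9 kN/m over full span:
  R_A = wL = 9·4 = 36 kN
  M_A = wL²/2 = 9·4²/2 = 72 kN·m
Load 2 — applied couple M₀=18 kN·m at a=2 m (b=L-a=2):
  R_A = 0 kN
  M_A = -M₀ = -18 kN·m
Superposition: R_A = 36 kN, M_A = 54 kN·m

R_A = 36 kN, M_A = 54 kN·m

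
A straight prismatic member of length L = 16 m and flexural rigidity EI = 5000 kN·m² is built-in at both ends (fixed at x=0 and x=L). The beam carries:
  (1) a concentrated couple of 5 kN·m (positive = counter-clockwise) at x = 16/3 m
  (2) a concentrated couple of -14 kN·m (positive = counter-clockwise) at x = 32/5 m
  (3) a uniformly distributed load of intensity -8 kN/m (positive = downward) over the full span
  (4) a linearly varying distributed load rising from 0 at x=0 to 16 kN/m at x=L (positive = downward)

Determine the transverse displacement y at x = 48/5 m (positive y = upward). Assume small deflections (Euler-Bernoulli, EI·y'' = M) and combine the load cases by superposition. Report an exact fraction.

y(48/5) = -1249856/87890625 m

Load 1 — applied couple M₀=5 kN·m at a=16/3 m (b=L-a=32/3):
  y_1 = (R_Ax³/6 - M_Ax²/2 - M₀(x-a)²/2)/EI  [x>a] with R_A=5/12, M_A=0 = ((5/12)·(48/5)³/6 - 0·(48/5)²/2 - 5·((48/5)-(16/3))²/2)/5000 = 448/140625 m
Load 2 — applied couple M₀=-14 kN·m at a=32/5 m (b=L-a=48/5):
  y_2 = (R_Ax³/6 - M_Ax²/2 - M₀(x-a)²/2)/EI  [x>a] with R_A=-63/50, M_A=-42/25 = ((-63/50)·(48/5)³/6 - (-42/25)·(48/5)²/2 - (-14)·((48/5)-(32/5))²/2)/5000 = -14336/1953125 m
Load 3 — uniform load w=-8 kN/m over full span:
  y_3 = -wx²(L-x)²/(24EI) = -(-8)·(48/5)²·(16-(48/5))²/(24·5000) = 98304/390625 m
Load 4 — triangular load w₀=16 kN/m (0→w₀ over full span):
  y_4 = -w₀x²(L-x)²(x+2L)/(120LEI) = -16·(48/5)²·(16-(48/5))²·((48/5)+2·16)/(120·16·5000) = -2555904/9765625 m
Superposition: y = Σ y_i = -1249856/87890625 m ≈ -0.014221 m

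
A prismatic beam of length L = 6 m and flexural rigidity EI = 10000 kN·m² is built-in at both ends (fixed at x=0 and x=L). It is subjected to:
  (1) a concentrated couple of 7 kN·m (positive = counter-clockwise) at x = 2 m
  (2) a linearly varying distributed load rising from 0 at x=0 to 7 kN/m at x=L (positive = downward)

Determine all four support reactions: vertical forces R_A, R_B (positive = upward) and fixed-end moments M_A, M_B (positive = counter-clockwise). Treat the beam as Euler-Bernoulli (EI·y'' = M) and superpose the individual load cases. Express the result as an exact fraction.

Load 1 — applied couple M₀=7 kN·m at a=2 m (b=L-a=4):
  R_A = 6M₀ab/L³ = 6·7·2·4/6³ = 14/9 kN
  M_A = M₀b(2a-b)/L² = 7·4·(2·2-4)/6² = 0 kN·m
  R_B = -6M₀ab/L³ = -6·7·2·4/6³ = -14/9 kN
  M_B = M₀a(2b-a)/L² = 7·2·(2·4-2)/6² = 7/3 kN·m
Load 2 — triangular load w₀=7 kN/m (0→w₀ over full span):
  R_A = 3w₀L/20 = 3·7·6/20 = 63/10 kN
  M_A = w₀L²/30 = 7·6²/30 = 42/5 kN·m
  R_B = 7w₀L/20 = 7·7·6/20 = 147/10 kN
  M_B = -w₀L²/20 = -7·6²/20 = -63/5 kN·m
Superposition: R_A = 707/90 kN, M_A = 42/5 kN·m, R_B = 1183/90 kN, M_B = -154/15 kN·m

R_A = 707/90 kN, M_A = 42/5 kN·m, R_B = 1183/90 kN, M_B = -154/15 kN·m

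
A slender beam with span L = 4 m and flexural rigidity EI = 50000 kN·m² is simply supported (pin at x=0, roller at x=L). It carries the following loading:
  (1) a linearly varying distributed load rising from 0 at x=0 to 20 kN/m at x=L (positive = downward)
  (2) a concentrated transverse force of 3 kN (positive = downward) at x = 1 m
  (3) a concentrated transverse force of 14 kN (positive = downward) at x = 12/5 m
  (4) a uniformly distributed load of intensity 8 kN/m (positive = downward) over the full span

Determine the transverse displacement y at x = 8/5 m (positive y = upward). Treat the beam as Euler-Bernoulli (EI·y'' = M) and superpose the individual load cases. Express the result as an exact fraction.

Load 1 — triangular load w₀=20 kN/m (0→w₀ over full span):
  y_1 = -w₀x(7L⁴-10L²x²+3x⁴)/(360LEI) = -20·(8/5)·(7·4⁴-10·4²·(8/5)²+3·(8/5)⁴)/(360·4·50000) = -18256/29296875 m
Load 2 — point force P=3 kN at a=1 m (b=L-a=3):
  y_2 = -Pa(L-x)(2Lx-a²-x²)/(6LEI)  [x>a] = -3·1·(4-(8/5))·(2·4·(8/5)-1²-(8/5)²)/(6·4·50000) = -693/12500000 m
Load 3 — point force P=14 kN at a=12/5 m (b=L-a=8/5):
  y_3 = -Pbx(L²-b²-x²)/(6LEI)  [x≤a] = -14·(8/5)·(8/5)·(4²-(8/5)²-(8/5)²)/(6·4·50000) = -1904/5859375 m
Load 4 — uniform load w=8 kN/m over full span:
  y_4 = -wx(L³-2Lx²+x³)/(24EI) = -8·(8/5)·(4³-2·4·(8/5)²+(8/5)³)/(24·50000) = -992/1953125 m
Superposition: y = Σ y_i = -1416967/937500000 m ≈ -0.001511 m

y(8/5) = -1416967/937500000 m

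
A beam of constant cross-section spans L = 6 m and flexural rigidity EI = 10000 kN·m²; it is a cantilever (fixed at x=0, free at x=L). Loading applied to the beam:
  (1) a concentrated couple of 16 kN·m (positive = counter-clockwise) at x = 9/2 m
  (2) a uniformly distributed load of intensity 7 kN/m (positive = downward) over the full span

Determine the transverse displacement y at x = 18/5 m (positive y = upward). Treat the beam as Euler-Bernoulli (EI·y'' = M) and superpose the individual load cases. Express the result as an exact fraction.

Load 1 — applied couple M₀=16 kN·m at a=9/2 m (b=L-a=3/2):
  y_1 = M₀x²/(2EI)  [x≤a] = 16·(18/5)²/(2·10000) = 162/15625 m
Load 2 — uniform load w=7 kN/m over full span:
  y_2 = -wx²(x²-4Lx+6L²)/(24EI) = -7·(18/5)²·((18/5)²-4·6·(18/5)+6·6²)/(24·10000) = -168399/3125000 m
Superposition: y = Σ y_i = -135999/3125000 m ≈ -0.043520 m

y(18/5) = -135999/3125000 m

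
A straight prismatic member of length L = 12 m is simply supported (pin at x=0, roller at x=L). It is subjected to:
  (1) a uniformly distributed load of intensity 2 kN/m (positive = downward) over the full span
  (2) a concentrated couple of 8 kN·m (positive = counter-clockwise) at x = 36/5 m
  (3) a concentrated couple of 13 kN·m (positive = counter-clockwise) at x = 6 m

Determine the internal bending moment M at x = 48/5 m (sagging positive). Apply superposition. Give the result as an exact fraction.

M(48/5) = 471/25 kN·m

Load 1 — uniform load w=2 kN/m over full span:
  M_1 = wx(L-x)/2 = 2·(48/5)·(12-(48/5))/2 = 576/25 kN·m
Load 2 — applied couple M₀=8 kN·m at a=36/5 m (b=L-a=24/5):
  M_2 = M₀x/L - M₀  [x>a] = 8·(48/5)/12 - 8 = -8/5 kN·m
Load 3 — applied couple M₀=13 kN·m at a=6 m (b=L-a=6):
  M_3 = M₀x/L - M₀  [x>a] = 13·(48/5)/12 - 13 = -13/5 kN·m
Superposition: M = Σ M_i = 471/25 kN·m ≈ 18.840000 kN·m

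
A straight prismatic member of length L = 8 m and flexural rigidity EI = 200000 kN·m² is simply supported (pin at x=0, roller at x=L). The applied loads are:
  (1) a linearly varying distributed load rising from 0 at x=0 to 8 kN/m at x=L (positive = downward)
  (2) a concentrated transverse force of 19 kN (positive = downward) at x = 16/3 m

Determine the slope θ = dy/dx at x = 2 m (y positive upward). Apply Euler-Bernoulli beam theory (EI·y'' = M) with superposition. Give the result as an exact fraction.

Load 1 — triangular load w₀=8 kN/m (0→w₀ over full span):
  θ_1 = -w₀(7L⁴-30L²x²+15x⁴)/(360LEI) = -8·(7·8⁴-30·8²·2²+15·2⁴)/(360·8·200000) = -1327/4500000 rad
Load 2 — point force P=19 kN at a=16/3 m (b=L-a=8/3):
  θ_2 = -Pb(L²-b²-3x²)/(6LEI)  [x≤a] = -19·(8/3)·(8²-(8/3)²-3·2²)/(6·8·200000) = -1919/8100000 rad
Superposition: θ = Σ θ_i = -10769/20250000 rad ≈ -0.000532 rad

θ(2) = -10769/20250000 rad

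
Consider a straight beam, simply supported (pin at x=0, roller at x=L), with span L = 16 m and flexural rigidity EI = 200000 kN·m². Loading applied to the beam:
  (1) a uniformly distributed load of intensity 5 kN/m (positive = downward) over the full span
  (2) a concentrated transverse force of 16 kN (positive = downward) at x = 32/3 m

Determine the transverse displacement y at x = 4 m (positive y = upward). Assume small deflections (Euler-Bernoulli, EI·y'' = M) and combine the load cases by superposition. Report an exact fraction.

y(4) = -9599/506250 m

Load 1 — uniform load w=5 kN/m over full span:
  y_1 = -wx(L³-2Lx²+x³)/(24EI) = -5·4·(16³-2·16·4²+4³)/(24·200000) = -19/1250 m
Load 2 — point force P=16 kN at a=32/3 m (b=L-a=16/3):
  y_2 = -Pbx(L²-b²-x²)/(6LEI)  [x≤a] = -16·(16/3)·4·(16²-(16/3)²-4²)/(6·16·200000) = -952/253125 m
Superposition: y = Σ y_i = -9599/506250 m ≈ -0.018961 m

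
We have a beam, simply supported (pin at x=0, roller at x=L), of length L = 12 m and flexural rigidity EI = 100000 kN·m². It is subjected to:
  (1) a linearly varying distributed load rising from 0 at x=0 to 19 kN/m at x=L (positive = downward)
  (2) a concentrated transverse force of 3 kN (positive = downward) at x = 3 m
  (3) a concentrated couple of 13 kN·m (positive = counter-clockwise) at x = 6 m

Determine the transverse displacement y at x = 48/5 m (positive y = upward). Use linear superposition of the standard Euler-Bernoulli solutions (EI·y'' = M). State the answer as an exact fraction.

Load 1 — triangular load w₀=19 kN/m (0→w₀ over full span):
  y_1 = -w₀x(7L⁴-10L²x²+3x⁴)/(360LEI) = -19·(48/5)·(7·12⁴-10·12²·(48/5)²+3·(48/5)⁴)/(360·12·100000) = -781812/48828125 m
Load 2 — point force P=3 kN at a=3 m (b=L-a=9):
  y_2 = -Pa(L-x)(2Lx-a²-x²)/(6LEI)  [x>a] = -3·3·(12-(48/5))·(2·12·(48/5)-3²-(48/5)²)/(6·12·100000) = -9693/25000000 m
Load 3 — applied couple M₀=13 kN·m at a=6 m (b=L-a=6):
  y_3 = (M₀x³/(6L)-M₀(x-a)²/2+C₁x)/EI  [x>a] with C₁=M₀(3b²-L²)/(6L)=-13/2 = (13·(48/5)³/(6·12)-13·((48/5)-6)²/2+(-13/2)·(48/5))/100000 = 819/6250000 m
Superposition: y = Σ y_i = -50838093/3125000000 m ≈ -0.016268 m

y(48/5) = -50838093/3125000000 m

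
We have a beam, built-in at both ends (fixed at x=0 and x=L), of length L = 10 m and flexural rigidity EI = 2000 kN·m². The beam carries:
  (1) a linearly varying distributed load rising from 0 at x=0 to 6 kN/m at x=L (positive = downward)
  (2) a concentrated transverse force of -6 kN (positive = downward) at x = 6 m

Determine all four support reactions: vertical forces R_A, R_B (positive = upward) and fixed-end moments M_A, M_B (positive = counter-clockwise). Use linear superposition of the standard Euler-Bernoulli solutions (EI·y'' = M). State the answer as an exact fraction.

Load 1 — triangular load w₀=6 kN/m (0→w₀ over full span):
  R_A = 3w₀L/20 = 3·6·10/20 = 9 kN
  M_A = w₀L²/30 = 6·10²/30 = 20 kN·m
  R_B = 7w₀L/20 = 7·6·10/20 = 21 kN
  M_B = -w₀L²/20 = -6·10²/20 = -30 kN·m
Load 2 — point force P=-6 kN at a=6 m (b=L-a=4):
  R_A = Pb²(3a+b)/L³ = (-6)·4²·(3·6+4)/10³ = -264/125 kN
  M_A = Pab²/L² = (-6)·6·4²/10² = -144/25 kN·m
  R_B = Pa²(a+3b)/L³ = (-6)·6²·(6+3·4)/10³ = -486/125 kN
  M_B = -Pa²b/L² = -(-6)·6²·4/10² = 216/25 kN·m
Superposition: R_A = 861/125 kN, M_A = 356/25 kN·m, R_B = 2139/125 kN, M_B = -534/25 kN·m

R_A = 861/125 kN, M_A = 356/25 kN·m, R_B = 2139/125 kN, M_B = -534/25 kN·m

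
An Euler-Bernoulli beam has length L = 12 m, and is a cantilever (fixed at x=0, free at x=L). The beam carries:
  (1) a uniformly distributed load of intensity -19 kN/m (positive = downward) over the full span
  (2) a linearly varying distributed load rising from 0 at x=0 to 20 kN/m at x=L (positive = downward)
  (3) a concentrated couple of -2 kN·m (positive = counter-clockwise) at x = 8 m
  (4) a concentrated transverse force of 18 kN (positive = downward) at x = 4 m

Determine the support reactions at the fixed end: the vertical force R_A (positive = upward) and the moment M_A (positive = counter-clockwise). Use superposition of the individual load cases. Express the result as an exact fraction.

R_A = -90 kN, M_A = -334 kN·m

Load 1 — uniform load w=-19 kN/m over full span:
  R_A = wL = (-19)·12 = -228 kN
  M_A = wL²/2 = (-19)·12²/2 = -1368 kN·m
Load 2 — triangular load w₀=20 kN/m (0→w₀ over full span):
  R_A = w₀L/2 = 20·12/2 = 120 kN
  M_A = w₀L²/3 = 20·12²/3 = 960 kN·m
Load 3 — applied couple M₀=-2 kN·m at a=8 m (b=L-a=4):
  R_A = 0 kN
  M_A = -M₀ = -(-2) = 2 kN·m
Load 4 — point force P=18 kN at a=4 m (b=L-a=8):
  R_A = P = 18 kN
  M_A = Pa = 18·4 = 72 kN·m
Superposition: R_A = -90 kN, M_A = -334 kN·m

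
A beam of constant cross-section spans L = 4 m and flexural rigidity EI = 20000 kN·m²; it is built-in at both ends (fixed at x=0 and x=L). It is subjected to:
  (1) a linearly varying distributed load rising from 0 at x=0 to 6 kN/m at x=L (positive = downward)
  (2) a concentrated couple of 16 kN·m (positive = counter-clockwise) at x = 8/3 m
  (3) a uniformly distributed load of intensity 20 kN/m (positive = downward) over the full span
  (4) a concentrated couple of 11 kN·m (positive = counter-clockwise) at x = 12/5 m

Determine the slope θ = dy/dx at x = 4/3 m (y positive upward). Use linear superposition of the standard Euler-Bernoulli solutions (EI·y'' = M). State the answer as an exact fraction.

Load 1 — triangular load w₀=6 kN/m (0→w₀ over full span):
  θ_1 = -w₀(2x(L-x)(L-2x)(x+2L)+x²(L-x)²)/(120LEI) = -6·(2·(4/3)·(4-(4/3))·(4-2·(4/3))·((4/3)+2·4)+(4/3)²·(4-(4/3))²)/(120·4·20000) = -16/253125 rad
Load 2 — applied couple M₀=16 kN·m at a=8/3 m (b=L-a=4/3):
  θ_2 = (R_Ax²/2 - M_Ax)/EI  [x≤a] with R_A=16/3, M_A=16/3 = ((16/3)·(4/3)²/2 - (16/3)·(4/3))/20000 = -2/16875 rad
Load 3 — uniform load w=20 kN/m over full span:
  θ_3 = -wx(L-x)(L-2x)/(12EI) = -20·(4/3)·(4-(4/3))·(4-2·(4/3))/(12·20000) = -4/10125 rad
Load 4 — applied couple M₀=11 kN·m at a=12/5 m (b=L-a=8/5):
  θ_4 = (R_Ax²/2 - M_Ax)/EI  [x≤a] with R_A=99/25, M_A=88/25 = ((99/25)·(4/3)²/2 - (88/25)·(4/3))/20000 = -11/187500 rad
Superposition: θ = Σ θ_i = -3217/5062500 rad ≈ -0.000635 rad

θ(4/3) = -3217/5062500 rad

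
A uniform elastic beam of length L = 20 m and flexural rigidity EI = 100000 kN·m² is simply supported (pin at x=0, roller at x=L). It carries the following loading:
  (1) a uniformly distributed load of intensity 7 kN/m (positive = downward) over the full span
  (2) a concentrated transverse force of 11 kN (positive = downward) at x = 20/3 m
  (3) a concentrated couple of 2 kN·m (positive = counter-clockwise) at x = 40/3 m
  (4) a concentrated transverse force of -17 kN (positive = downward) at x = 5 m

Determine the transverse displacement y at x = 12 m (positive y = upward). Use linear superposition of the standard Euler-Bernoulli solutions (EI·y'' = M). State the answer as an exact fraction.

Load 1 — uniform load w=7 kN/m over full span:
  y_1 = -wx(L³-2Lx²+x³)/(24EI) = -7·12·(20³-2·20·12²+12³)/(24·100000) = -434/3125 m
Load 2 — point force P=11 kN at a=20/3 m (b=L-a=40/3):
  y_2 = -Pa(L-x)(2Lx-a²-x²)/(6LEI)  [x>a] = -11·(20/3)·(20-12)·(2·20·12-(20/3)²-12²)/(6·20·100000) = -3608/253125 m
Load 3 — applied couple M₀=2 kN·m at a=40/3 m (b=L-a=20/3):
  y_3 = (M₀x³/(6L)+C₁x)/EI  [x≤a] with C₁=M₀(3b²-L²)/(6L)=-40/9 = (2·12³/(6·20)+(-40/9)·12)/100000 = -23/93750 m
Load 4 — point force P=-17 kN at a=5 m (b=L-a=15):
  y_4 = -Pa(L-x)(2Lx-a²-x²)/(6LEI)  [x>a] = -(-17)·5·(20-12)·(2·20·12-5²-12²)/(6·20·100000) = 5287/300000 m
Superposition: y = Σ y_i = -5498111/40500000 m ≈ -0.135756 m

y(12) = -5498111/40500000 m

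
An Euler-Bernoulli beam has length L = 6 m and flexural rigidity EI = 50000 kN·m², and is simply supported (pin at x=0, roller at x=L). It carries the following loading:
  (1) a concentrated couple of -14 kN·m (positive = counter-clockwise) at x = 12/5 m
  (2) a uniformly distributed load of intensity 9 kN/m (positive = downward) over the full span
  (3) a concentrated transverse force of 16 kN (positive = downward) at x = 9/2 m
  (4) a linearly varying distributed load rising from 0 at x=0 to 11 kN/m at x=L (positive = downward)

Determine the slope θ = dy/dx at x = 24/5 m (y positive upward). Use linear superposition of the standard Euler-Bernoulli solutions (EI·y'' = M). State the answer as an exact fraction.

θ(24/5) = 165727/62500000 rad

Load 1 — applied couple M₀=-14 kN·m at a=12/5 m (b=L-a=18/5):
  θ_1 = (M₀x²/(2L)-M₀(x-a)+C₁)/EI  [x>a] with C₁=M₀(3b²-L²)/(6L)=-28/25 = ((-14)·(24/5)²/(2·6)-(-14)·((24/5)-(12/5))+(-28/25))/50000 = 7/62500 rad
Load 2 — uniform load w=9 kN/m over full span:
  θ_2 = -w(L³-6Lx²+4x³)/(24EI) = -9·(6³-6·6·(24/5)²+4·(24/5)³)/(24·50000) = 8019/6250000 rad
Load 3 — point force P=16 kN at a=9/2 m (b=L-a=3/2):
  θ_3 = -Pa(2L²-6Lx+3x²+a²)/(6LEI)  [x>a] = -16·(9/2)·(2·6²-6·6·(24/5)+3·(24/5)²+(9/2)²)/(6·6·50000) = 1143/2500000 rad
Load 4 — triangular load w₀=11 kN/m (0→w₀ over full span):
  θ_4 = -w₀(7L⁴-30L²x²+15x⁴)/(360LEI) = -11·(7·6⁴-30·6²·(24/5)²+15·(24/5)⁴)/(360·6·50000) = 24981/31250000 rad
Superposition: θ = Σ θ_i = 165727/62500000 rad ≈ 0.002652 rad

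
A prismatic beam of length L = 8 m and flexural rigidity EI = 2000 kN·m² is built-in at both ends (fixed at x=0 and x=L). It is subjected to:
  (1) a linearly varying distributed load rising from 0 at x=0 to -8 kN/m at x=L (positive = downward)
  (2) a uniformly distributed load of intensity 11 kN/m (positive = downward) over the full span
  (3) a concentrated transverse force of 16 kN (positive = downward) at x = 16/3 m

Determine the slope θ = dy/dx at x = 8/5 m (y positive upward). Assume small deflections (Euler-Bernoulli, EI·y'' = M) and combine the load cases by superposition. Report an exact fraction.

Load 1 — triangular load w₀=-8 kN/m (0→w₀ over full span):
  θ_1 = -w₀(2x(L-x)(L-2x)(x+2L)+x²(L-x)²)/(120LEI) = -(-8)·(2·(8/5)·(8-(8/5))·(8-2·(8/5))·((8/5)+2·8)+(8/5)²·(8-(8/5))²)/(120·8·2000) = 1792/234375 rad
Load 2 — uniform load w=11 kN/m over full span:
  θ_2 = -wx(L-x)(L-2x)/(12EI) = -11·(8/5)·(8-(8/5))·(8-2·(8/5))/(12·2000) = -352/15625 rad
Load 3 — point force P=16 kN at a=16/3 m (b=L-a=8/3):
  θ_3 = -Pb²x(2aL-(3a+b)x)/(2L³EI)  [x≤a] = -16·(8/3)²·(8/5)·(2·(16/3)·8-(3·(16/3)+(8/3))·(8/5))/(2·8³·2000) = -416/84375 rad
Superposition: θ = Σ θ_i = -41792/2109375 rad ≈ -0.019813 rad

θ(8/5) = -41792/2109375 rad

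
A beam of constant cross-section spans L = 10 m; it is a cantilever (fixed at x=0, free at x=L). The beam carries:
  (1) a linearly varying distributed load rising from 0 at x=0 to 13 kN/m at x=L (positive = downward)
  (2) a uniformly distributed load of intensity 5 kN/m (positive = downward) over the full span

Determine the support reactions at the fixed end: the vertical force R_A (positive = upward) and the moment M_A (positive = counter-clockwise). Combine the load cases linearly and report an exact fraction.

Load 1 — triangular load w₀=13 kN/m (0→w₀ over full span):
  R_A = w₀L/2 = 13·10/2 = 65 kN
  M_A = w₀L²/3 = 13·10²/3 = 1300/3 kN·m
Load 2 — uniform load w=5 kN/m over full span:
  R_A = wL = 5·10 = 50 kN
  M_A = wL²/2 = 5·10²/2 = 250 kN·m
Superposition: R_A = 115 kN, M_A = 2050/3 kN·m

R_A = 115 kN, M_A = 2050/3 kN·m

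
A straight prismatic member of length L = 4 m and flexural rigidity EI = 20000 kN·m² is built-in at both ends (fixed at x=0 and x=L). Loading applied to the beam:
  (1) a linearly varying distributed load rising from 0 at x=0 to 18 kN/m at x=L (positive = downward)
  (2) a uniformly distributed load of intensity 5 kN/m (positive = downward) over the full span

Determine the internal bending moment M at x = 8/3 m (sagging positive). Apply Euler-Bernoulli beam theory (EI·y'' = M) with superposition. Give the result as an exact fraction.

Load 1 — triangular load w₀=18 kN/m (0→w₀ over full span):
  M_1 = 3w₀Lx/20 - w₀L²/30 - w₀x³/(6L) = 3·18·4·(8/3)/20 - 18·4²/30 - 18·(8/3)³/(6·4) = 224/45 kN·m
Load 2 — uniform load w=5 kN/m over full span:
  M_2 = wLx/2 - wL²/12 - wx²/2 = 5·4·(8/3)/2 - 5·4²/12 - 5·(8/3)²/2 = 20/9 kN·m
Superposition: M = Σ M_i = 36/5 kN·m ≈ 7.200000 kN·m

M(8/3) = 36/5 kN·m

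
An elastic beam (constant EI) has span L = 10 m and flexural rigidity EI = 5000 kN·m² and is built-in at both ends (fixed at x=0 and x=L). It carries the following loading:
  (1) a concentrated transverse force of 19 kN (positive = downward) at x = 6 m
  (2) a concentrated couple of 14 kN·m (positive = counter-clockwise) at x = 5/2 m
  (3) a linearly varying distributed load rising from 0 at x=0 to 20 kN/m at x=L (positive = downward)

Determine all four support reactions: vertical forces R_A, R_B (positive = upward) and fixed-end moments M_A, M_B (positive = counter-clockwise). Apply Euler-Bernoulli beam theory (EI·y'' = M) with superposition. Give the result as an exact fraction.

Load 1 — point force P=19 kN at a=6 m (b=L-a=4):
  R_A = Pb²(3a+b)/L³ = 19·4²·(3·6+4)/10³ = 836/125 kN
  M_A = Pab²/L² = 19·6·4²/10² = 456/25 kN·m
  R_B = Pa²(a+3b)/L³ = 19·6²·(6+3·4)/10³ = 1539/125 kN
  M_B = -Pa²b/L² = -19·6²·4/10² = -684/25 kN·m
Load 2 — applied couple M₀=14 kN·m at a=5/2 m (b=L-a=15/2):
  R_A = 6M₀ab/L³ = 6·14·(5/2)·(15/2)/10³ = 63/40 kN
  M_A = M₀b(2a-b)/L² = 14·(15/2)·(2·(5/2)-(15/2))/10² = -21/8 kN·m
  R_B = -6M₀ab/L³ = -6·14·(5/2)·(15/2)/10³ = -63/40 kN
  M_B = M₀a(2b-a)/L² = 14·(5/2)·(2·(15/2)-(5/2))/10² = 35/8 kN·m
Load 3 — triangular load w₀=20 kN/m (0→w₀ over full span):
  R_A = 3w₀L/20 = 3·20·10/20 = 30 kN
  M_A = w₀L²/30 = 20·10²/30 = 200/3 kN·m
  R_B = 7w₀L/20 = 7·20·10/20 = 70 kN
  M_B = -w₀L²/20 = -20·10²/20 = -100 kN·m
Superposition: R_A = 38263/1000 kN, M_A = 49369/600 kN·m, R_B = 80737/1000 kN, M_B = -24597/200 kN·m

R_A = 38263/1000 kN, M_A = 49369/600 kN·m, R_B = 80737/1000 kN, M_B = -24597/200 kN·m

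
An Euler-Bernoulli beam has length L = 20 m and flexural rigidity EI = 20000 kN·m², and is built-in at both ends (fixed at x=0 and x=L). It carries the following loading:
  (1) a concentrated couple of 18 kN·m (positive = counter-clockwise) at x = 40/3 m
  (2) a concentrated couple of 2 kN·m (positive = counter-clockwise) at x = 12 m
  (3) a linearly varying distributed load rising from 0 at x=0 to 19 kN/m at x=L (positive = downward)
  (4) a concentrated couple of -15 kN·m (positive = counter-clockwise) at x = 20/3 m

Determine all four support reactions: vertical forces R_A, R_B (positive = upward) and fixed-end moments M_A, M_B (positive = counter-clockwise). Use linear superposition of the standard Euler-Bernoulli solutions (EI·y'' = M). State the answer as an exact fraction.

Load 1 — applied couple M₀=18 kN·m at a=40/3 m (b=L-a=20/3):
  R_A = 6M₀ab/L³ = 6·18·(40/3)·(20/3)/20³ = 6/5 kN
  M_A = M₀b(2a-b)/L² = 18·(20/3)·(2·(40/3)-(20/3))/20² = 6 kN·m
  R_B = -6M₀ab/L³ = -6·18·(40/3)·(20/3)/20³ = -6/5 kN
  M_B = M₀a(2b-a)/L² = 18·(40/3)·(2·(20/3)-(40/3))/20² = 0 kN·m
Load 2 — applied couple M₀=2 kN·m at a=12 m (b=L-a=8):
  R_A = 6M₀ab/L³ = 6·2·12·8/20³ = 18/125 kN
  M_A = M₀b(2a-b)/L² = 2·8·(2·12-8)/20² = 16/25 kN·m
  R_B = -6M₀ab/L³ = -6·2·12·8/20³ = -18/125 kN
  M_B = M₀a(2b-a)/L² = 2·12·(2·8-12)/20² = 6/25 kN·m
Load 3 — triangular load w₀=19 kN/m (0→w₀ over full span):
  R_A = 3w₀L/20 = 3·19·20/20 = 57 kN
  M_A = w₀L²/30 = 19·20²/30 = 760/3 kN·m
  R_B = 7w₀L/20 = 7·19·20/20 = 133 kN
  M_B = -w₀L²/20 = -19·20²/20 = -380 kN·m
Load 4 — applied couple M₀=-15 kN·m at a=20/3 m (b=L-a=40/3):
  R_A = 6M₀ab/L³ = 6·(-15)·(20/3)·(40/3)/20³ = -1 kN
  M_A = M₀b(2a-b)/L² = (-15)·(40/3)·(2·(20/3)-(40/3))/20² = 0 kN·m
  R_B = -6M₀ab/L³ = -6·(-15)·(20/3)·(40/3)/20³ = 1 kN
  M_B = M₀a(2b-a)/L² = (-15)·(20/3)·(2·(40/3)-(20/3))/20² = -5 kN·m
Superposition: R_A = 7168/125 kN, M_A = 19498/75 kN·m, R_B = 16582/125 kN, M_B = -9619/25 kN·m

R_A = 7168/125 kN, M_A = 19498/75 kN·m, R_B = 16582/125 kN, M_B = -9619/25 kN·m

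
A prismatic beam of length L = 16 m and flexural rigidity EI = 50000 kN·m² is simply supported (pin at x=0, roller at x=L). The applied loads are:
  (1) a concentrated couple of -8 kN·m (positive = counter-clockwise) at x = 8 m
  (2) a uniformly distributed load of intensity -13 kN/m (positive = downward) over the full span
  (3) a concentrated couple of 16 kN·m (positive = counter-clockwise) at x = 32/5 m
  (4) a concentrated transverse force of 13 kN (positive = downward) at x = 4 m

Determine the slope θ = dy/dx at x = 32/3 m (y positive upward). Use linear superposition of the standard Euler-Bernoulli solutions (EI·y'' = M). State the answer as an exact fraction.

Load 1 — applied couple M₀=-8 kN·m at a=8 m (b=L-a=8):
  θ_1 = (M₀x²/(2L)-M₀(x-a)+C₁)/EI  [x>a] with C₁=M₀(3b²-L²)/(6L)=16/3 = ((-8)·(32/3)²/(2·16)-(-8)·((32/3)-8)+(16/3))/50000 = -1/28125 rad
Load 2 — uniform load w=-13 kN/m over full span:
  θ_2 = -w(L³-6Lx²+4x³)/(24EI) = -(-13)·(16³-6·16·(32/3)²+4·(32/3)³)/(24·50000) = -5408/253125 rad
Load 3 — applied couple M₀=16 kN·m at a=32/5 m (b=L-a=48/5):
  θ_3 = (M₀x²/(2L)-M₀(x-a)+C₁)/EI  [x>a] with C₁=M₀(3b²-L²)/(6L)=256/75 = (16·(32/3)²/(2·16)-16·((32/3)-(32/5))+(256/75))/50000 = -112/703125 rad
Load 4 — point force P=13 kN at a=4 m (b=L-a=12):
  θ_4 = -Pa(2L²-6Lx+3x²+a²)/(6LEI)  [x>a] = -13·4·(2·16²-6·16·(32/3)+3·(32/3)²+4²)/(6·16·50000) = 377/225000 rad
Superposition: θ = Σ θ_i = -1006639/50625000 rad ≈ -0.019884 rad

θ(32/3) = -1006639/50625000 rad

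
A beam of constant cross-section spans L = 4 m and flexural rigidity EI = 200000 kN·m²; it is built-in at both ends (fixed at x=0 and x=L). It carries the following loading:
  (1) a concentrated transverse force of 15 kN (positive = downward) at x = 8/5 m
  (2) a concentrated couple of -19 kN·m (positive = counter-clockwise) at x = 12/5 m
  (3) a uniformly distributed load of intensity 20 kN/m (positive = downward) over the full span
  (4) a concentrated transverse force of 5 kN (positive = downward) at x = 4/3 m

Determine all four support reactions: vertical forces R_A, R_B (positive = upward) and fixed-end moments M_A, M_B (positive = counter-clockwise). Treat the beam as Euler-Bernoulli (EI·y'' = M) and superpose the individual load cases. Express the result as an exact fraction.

Load 1 — point force P=15 kN at a=8/5 m (b=L-a=12/5):
  R_A = Pb²(3a+b)/L³ = 15·(12/5)²·(3·(8/5)+(12/5))/4³ = 243/25 kN
  M_A = Pab²/L² = 15·(8/5)·(12/5)²/4² = 216/25 kN·m
  R_B = Pa²(a+3b)/L³ = 15·(8/5)²·((8/5)+3·(12/5))/4³ = 132/25 kN
  M_B = -Pa²b/L² = -15·(8/5)²·(12/5)/4² = -144/25 kN·m
Load 2 — applied couple M₀=-19 kN·m at a=12/5 m (b=L-a=8/5):
  R_A = 6M₀ab/L³ = 6·(-19)·(12/5)·(8/5)/4³ = -171/25 kN
  M_A = M₀b(2a-b)/L² = (-19)·(8/5)·(2·(12/5)-(8/5))/4² = -152/25 kN·m
  R_B = -6M₀ab/L³ = -6·(-19)·(12/5)·(8/5)/4³ = 171/25 kN
  M_B = M₀a(2b-a)/L² = (-19)·(12/5)·(2·(8/5)-(12/5))/4² = -57/25 kN·m
Load 3 — uniform load w=20 kN/m over full span:
  R_A = wL/2 = 20·4/2 = 40 kN
  M_A = wL²/12 = 20·4²/12 = 80/3 kN·m
  R_B = wL/2 = 20·4/2 = 40 kN
  M_B = -wL²/12 = -20·4²/12 = -80/3 kN·m
Load 4 — point force P=5 kN at a=4/3 m (b=L-a=8/3):
  R_A = Pb²(3a+b)/L³ = 5·(8/3)²·(3·(4/3)+(8/3))/4³ = 100/27 kN
  M_A = Pab²/L² = 5·(4/3)·(8/3)²/4² = 80/27 kN·m
  R_B = Pa²(a+3b)/L³ = 5·(4/3)²·((4/3)+3·(8/3))/4³ = 35/27 kN
  M_B = -Pa²b/L² = -5·(4/3)²·(8/3)/4² = -40/27 kN·m
Superposition: R_A = 31444/675 kN, M_A = 21728/675 kN·m, R_B = 36056/675 kN, M_B = -24427/675 kN·m

R_A = 31444/675 kN, M_A = 21728/675 kN·m, R_B = 36056/675 kN, M_B = -24427/675 kN·m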